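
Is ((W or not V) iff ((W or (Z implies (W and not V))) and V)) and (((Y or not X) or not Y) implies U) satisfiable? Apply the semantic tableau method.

Satisfiable

Initial set: {(((W or not V) iff ((W or (Z implies (W and not V))) and V)) and (((Y or not X) or not Y) implies U))}.
(((W or not V) iff ((W or (Z implies (W and not V))) and V)) and (((Y or not X) or not Y) implies U)): α-rule — add ((W or not V) iff ((W or (Z implies (W and not V))) and V)), (((Y or not X) or not Y) implies U).
((W or not V) iff ((W or (Z implies (W and not V))) and V)): β-rule — branch into (W or not V), ((W or (Z implies (W and not V))) and V)  //  not (W or not V), not ((W or (Z implies (W and not V))) and V).
  branch 1 (add (W or not V), ((W or (Z implies (W and not V))) and V)):
    ((W or (Z implies (W and not V))) and V): α-rule — add (W or (Z implies (W and not V))), V.
    (((Y or not X) or not Y) implies U): β-rule — branch into not ((Y or not X) or not Y)  //  U.
      branch 1.1 (add not ((Y or not X) or not Y)):
        not ((Y or not X) or not Y): α-rule — add not (Y or not X), not not Y.
        not (Y or not X): α-rule — add not Y, not not X.
        × closes — contains both Y and not Y.
      branch 1.2 (add U):
        (W or not V): β-rule — branch into W  //  not V.
          branch 1.2.1 (add W):
            (W or (Z implies (W and not V))): β-rule — branch into W  //  (Z implies (W and not V)).
              branch 1.2.1.1 (add W):
                ○ open, literals {U=T, V=T, W=T}.
              branch 1.2.1.2 (add (Z implies (W and not V))):
                (Z implies (W and not V)): β-rule — branch into not Z  //  (W and not V).
                  branch 1.2.1.2.1 (add not Z):
                    ○ open, literals {U=T, V=T, W=T, Z=F}.
                  branch 1.2.1.2.2 (add (W and not V)):
                    (W and not V): α-rule — add W, not V.
                    × closes — contains both V and not V.
          branch 1.2.2 (add not V):
            × closes — contains both V and not V.
  branch 2 (add not (W or not V), not ((W or (Z implies (W and not V))) and V)):
    not (W or not V): α-rule — add not W, not not V.
    (((Y or not X) or not Y) implies U): β-rule — branch into not ((Y or not X) or not Y)  //  U.
      branch 2.1 (add not ((Y or not X) or not Y)):
        not ((Y or not X) or not Y): α-rule — add not (Y or not X), not not Y.
        not (Y or not X): α-rule — add not Y, not not X.
        × closes — contains both Y and not Y.
      branch 2.2 (add U):
        not ((W or (Z implies (W and not V))) and V): β-rule — branch into not (W or (Z implies (W and not V)))  //  not V.
          branch 2.2.1 (add not (W or (Z implies (W and not V)))):
            not (W or (Z implies (W and not V))): α-rule — add not W, not (Z implies (W and not V)).
            not (Z implies (W and not V)): α-rule — add Z, not (W and not V).
            not (W and not V): β-rule — branch into not W  //  not not V.
              branch 2.2.1.1 (add not W):
                ○ open, literals {U=T, V=T, W=F, Z=T}.
              branch 2.2.1.2 (add not not V):
                ○ open, literals {U=T, V=T, W=F, Z=T}.
          branch 2.2.2 (add not V):
            × closes — contains both V and not V.
5 branches closed, 4 open.
An open branch gives a satisfying assignment: U=T, V=T, W=T.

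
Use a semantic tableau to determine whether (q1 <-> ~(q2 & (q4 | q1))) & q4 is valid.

Not valid

Assume the negation and expand:
Initial set: {~((q1 <-> ~(q2 & (q4 | q1))) & q4)}.
~((q1 <-> ~(q2 & (q4 | q1))) & q4): β-rule — branch into ~(q1 <-> ~(q2 & (q4 | q1)))  //  ~q4.
  branch 1 (add ~(q1 <-> ~(q2 & (q4 | q1)))):
    ~(q1 <-> ~(q2 & (q4 | q1))): β-rule — branch into q1, ~~(q2 & (q4 | q1))  //  ~q1, ~(q2 & (q4 | q1)).
      branch 1.1 (add q1, ~~(q2 & (q4 | q1))):
        ~~(q2 & (q4 | q1)): α-rule — add q2, (q4 | q1).
        (q4 | q1): β-rule — branch into q4  //  q1.
          branch 1.1.1 (add q4):
            ○ open, literals {q1=T, q2=T, q4=T}.
          branch 1.1.2 (add q1):
            ○ open, literals {q1=T, q2=T}.
      branch 1.2 (add ~q1, ~(q2 & (q4 | q1))):
        ~(q2 & (q4 | q1)): β-rule — branch into ~q2  //  ~(q4 | q1).
          branch 1.2.1 (add ~q2):
            ○ open, literals {q1=F, q2=F}.
          branch 1.2.2 (add ~(q4 | q1)):
            ~(q4 | q1): α-rule — add ~q4, ~q1.
            ○ open, literals {q1=F, q4=F}.
  branch 2 (add ~q4):
    ○ open, literals {q4=F}.
0 branches closed, 5 open.
An open branch gives a countermodel: q1=T, q2=T, q4=T (unmentioned atoms arbitrary); under it the original formula is false.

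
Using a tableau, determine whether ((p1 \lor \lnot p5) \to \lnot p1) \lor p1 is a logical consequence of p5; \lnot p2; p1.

Initial set: {p5; \lnot p2; p1; \lnot (((p1 \lor \lnot p5) \to \lnot p1) \lor p1)}.
\lnot (((p1 \lor \lnot p5) \to \lnot p1) \lor p1): α-rule — add \lnot ((p1 \lor \lnot p5) \to \lnot p1), \lnot p1.
× closes — contains both p1 and \lnot p1.
All 1 branch closes.
Every branch closed, so the premises entail the conclusion.

Yes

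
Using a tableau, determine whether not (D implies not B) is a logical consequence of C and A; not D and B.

Initial set: {(C and A); (not D and B); not not (D implies not B)}.
(C and A): α-rule — add C, A.
(not D and B): α-rule — add not D, B.
not not (D implies not B): β-rule — branch into not D  //  not B.
  branch 1 (add not D):
    ○ open, literals {A=1, B=1, C=1, D=0}.
  branch 2 (add not B):
    × closes — contains both B and not B.
1 branch closed, 1 open.
An open branch gives a countermodel: A=1, B=1, C=1, D=0 (unmentioned atoms arbitrary); the premises hold there but the conclusion fails.

No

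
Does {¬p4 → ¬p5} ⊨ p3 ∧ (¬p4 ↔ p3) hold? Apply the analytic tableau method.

No

Initial set: {(¬p4 → ¬p5); ¬(p3 ∧ (¬p4 ↔ p3))}.
(¬p4 → ¬p5): β-rule — branch into ¬¬p4  //  ¬p5.
  branch 1 (add ¬¬p4):
    ¬(p3 ∧ (¬p4 ↔ p3)): β-rule — branch into ¬p3  //  ¬(¬p4 ↔ p3).
      branch 1.1 (add ¬p3):
        ○ open, literals {p3=F, p4=T}.
      branch 1.2 (add ¬(¬p4 ↔ p3)):
        ¬(¬p4 ↔ p3): β-rule — branch into ¬p4, ¬p3  //  ¬¬p4, p3.
          branch 1.2.1 (add ¬p4, ¬p3):
            × closes — contains both p4 and ¬p4.
          branch 1.2.2 (add ¬¬p4, p3):
            ○ open, literals {p3=T, p4=T}.
  branch 2 (add ¬p5):
    ¬(p3 ∧ (¬p4 ↔ p3)): β-rule — branch into ¬p3  //  ¬(¬p4 ↔ p3).
      branch 2.1 (add ¬p3):
        ○ open, literals {p3=F, p5=F}.
      branch 2.2 (add ¬(¬p4 ↔ p3)):
        ¬(¬p4 ↔ p3): β-rule — branch into ¬p4, ¬p3  //  ¬¬p4, p3.
          branch 2.2.1 (add ¬p4, ¬p3):
            ○ open, literals {p3=F, p4=F, p5=F}.
          branch 2.2.2 (add ¬¬p4, p3):
            ○ open, literals {p3=T, p4=T, p5=F}.
1 branch closed, 5 open.
An open branch gives a countermodel: p3=F, p4=T (unmentioned atoms arbitrary); the premises hold there but the conclusion fails.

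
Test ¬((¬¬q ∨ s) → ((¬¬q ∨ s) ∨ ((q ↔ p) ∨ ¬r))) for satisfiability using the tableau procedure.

Unsatisfiable

Initial set: {¬((¬¬q ∨ s) → ((¬¬q ∨ s) ∨ ((q ↔ p) ∨ ¬r)))}.
¬((¬¬q ∨ s) → ((¬¬q ∨ s) ∨ ((q ↔ p) ∨ ¬r))): α-rule — add (¬¬q ∨ s), ¬((¬¬q ∨ s) ∨ ((q ↔ p) ∨ ¬r)).
¬((¬¬q ∨ s) ∨ ((q ↔ p) ∨ ¬r)): α-rule — add ¬(¬¬q ∨ s), ¬((q ↔ p) ∨ ¬r).
¬(¬¬q ∨ s): α-rule — add ¬¬¬q, ¬s.
¬((q ↔ p) ∨ ¬r): α-rule — add ¬(q ↔ p), ¬¬r.
¬¬¬q: drop double negation, giving ¬q.
(¬¬q ∨ s): β-rule — branch into ¬¬q  //  s.
  branch 1 (add ¬¬q):
    ¬¬q: drop double negation, giving q.
    × closes — contains both q and ¬q.
  branch 2 (add s):
    × closes — contains both s and ¬s.
All 2 branches close.
Every branch closed; the formula is unsatisfiable.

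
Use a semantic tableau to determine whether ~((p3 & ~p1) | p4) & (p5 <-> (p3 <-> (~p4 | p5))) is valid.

Assume the negation and expand:
Initial set: {~(~((p3 & ~p1) | p4) & (p5 <-> (p3 <-> (~p4 | p5))))}.
~(~((p3 & ~p1) | p4) & (p5 <-> (p3 <-> (~p4 | p5)))): β-rule — branch into ~~((p3 & ~p1) | p4)  //  ~(p5 <-> (p3 <-> (~p4 | p5))).
  branch 1 (add ~~((p3 & ~p1) | p4)):
    ~~((p3 & ~p1) | p4): β-rule — branch into (p3 & ~p1)  //  p4.
      branch 1.1 (add (p3 & ~p1)):
        (p3 & ~p1): α-rule — add p3, ~p1.
        ○ open, literals {p1=0, p3=1}.
      branch 1.2 (add p4):
        ○ open, literals {p4=1}.
  branch 2 (add ~(p5 <-> (p3 <-> (~p4 | p5)))):
    ~(p5 <-> (p3 <-> (~p4 | p5))): β-rule — branch into p5, ~(p3 <-> (~p4 | p5))  //  ~p5, (p3 <-> (~p4 | p5)).
      branch 2.1 (add p5, ~(p3 <-> (~p4 | p5))):
        ~(p3 <-> (~p4 | p5)): β-rule — branch into p3, ~(~p4 | p5)  //  ~p3, (~p4 | p5).
          branch 2.1.1 (add p3, ~(~p4 | p5)):
            ~(~p4 | p5): α-rule — add ~~p4, ~p5.
            × closes — contains both p5 and ~p5.
          branch 2.1.2 (add ~p3, (~p4 | p5)):
            (~p4 | p5): β-rule — branch into ~p4  //  p5.
              branch 2.1.2.1 (add ~p4):
                ○ open, literals {p3=0, p4=0, p5=1}.
              branch 2.1.2.2 (add p5):
                ○ open, literals {p3=0, p5=1}.
      branch 2.2 (add ~p5, (p3 <-> (~p4 | p5))):
        (p3 <-> (~p4 | p5)): β-rule — branch into p3, (~p4 | p5)  //  ~p3, ~(~p4 | p5).
          branch 2.2.1 (add p3, (~p4 | p5)):
            (~p4 | p5): β-rule — branch into ~p4  //  p5.
              branch 2.2.1.1 (add ~p4):
                ○ open, literals {p3=1, p4=0, p5=0}.
              branch 2.2.1.2 (add p5):
                × closes — contains both p5 and ~p5.
          branch 2.2.2 (add ~p3, ~(~p4 | p5)):
            ~(~p4 | p5): α-rule — add ~~p4, ~p5.
            ○ open, literals {p3=0, p4=1, p5=0}.
2 branches closed, 6 open.
An open branch gives a countermodel: p1=0, p3=1 (unmentioned atoms arbitrary); under it the original formula is false.

Not valid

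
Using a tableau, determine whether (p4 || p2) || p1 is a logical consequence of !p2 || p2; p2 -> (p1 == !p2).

No

Initial set: {(!p2 || p2); (p2 -> (p1 == !p2)); !((p4 || p2) || p1)}.
!((p4 || p2) || p1): α-rule — add !(p4 || p2), !p1.
!(p4 || p2): α-rule — add !p4, !p2.
(!p2 || p2): β-rule — branch into !p2  //  p2.
  branch 1 (add !p2):
    (p2 -> (p1 == !p2)): β-rule — branch into !p2  //  (p1 == !p2).
      branch 1.1 (add !p2):
        ○ open, literals {p1=F, p2=F, p4=F}.
      branch 1.2 (add (p1 == !p2)):
        (p1 == !p2): β-rule — branch into p1, !p2  //  !p1, !!p2.
          branch 1.2.1 (add p1, !p2):
            × closes — contains both p1 and !p1.
          branch 1.2.2 (add !p1, !!p2):
            × closes — contains both p2 and !p2.
  branch 2 (add p2):
    × closes — contains both p2 and !p2.
3 branches closed, 1 open.
An open branch gives a countermodel: p1=F, p2=F, p4=F (unmentioned atoms arbitrary); the premises hold there but the conclusion fails.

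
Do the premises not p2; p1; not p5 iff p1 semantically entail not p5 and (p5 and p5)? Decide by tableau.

Initial set: {not p2; p1; (not p5 iff p1); not (not p5 and (p5 and p5))}.
(not p5 iff p1): β-rule — branch into not p5, p1  //  not not p5, not p1.
  branch 1 (add not p5, p1):
    not (not p5 and (p5 and p5)): β-rule — branch into not not p5  //  not (p5 and p5).
      branch 1.1 (add not not p5):
        × closes — contains both p5 and not p5.
      branch 1.2 (add not (p5 and p5)):
        not (p5 and p5): β-rule — branch into not p5  //  not p5.
          branch 1.2.1 (add not p5):
            ○ open, literals {p1=T, p2=F, p5=F}.
          branch 1.2.2 (add not p5):
            ○ open, literals {p1=T, p2=F, p5=F}.
  branch 2 (add not not p5, not p1):
    × closes — contains both p1 and not p1.
2 branches closed, 2 open.
An open branch gives a countermodel: p1=T, p2=F, p5=F (unmentioned atoms arbitrary); the premises hold there but the conclusion fails.

No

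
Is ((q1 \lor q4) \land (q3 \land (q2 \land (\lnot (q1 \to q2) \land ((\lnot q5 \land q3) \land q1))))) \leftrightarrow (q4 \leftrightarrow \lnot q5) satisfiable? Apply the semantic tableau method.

Initial set: {(((q1 \lor q4) \land (q3 \land (q2 \land (\lnot (q1 \to q2) \land ((\lnot q5 \land q3) \land q1))))) \leftrightarrow (q4 \leftrightarrow \lnot q5))}.
(((q1 \lor q4) \land (q3 \land (q2 \land (\lnot (q1 \to q2) \land ((\lnot q5 \land q3) \land q1))))) \leftrightarrow (q4 \leftrightarrow \lnot q5)): β-rule — branch into ((q1 \lor q4) \land (q3 \land (q2 \land (\lnot (q1 \to q2) \land ((\lnot q5 \land q3) \land q1))))), (q4 \leftrightarrow \lnot q5)  //  \lnot ((q1 \lor q4) \land (q3 \land (q2 \land (\lnot (q1 \to q2) \land ((\lnot q5 \land q3) \land q1))))), \lnot (q4 \leftrightarrow \lnot q5).
  branch 1 (add ((q1 \lor q4) \land (q3 \land (q2 \land (\lnot (q1 \to q2) \land ((\lnot q5 \land q3) \land q1))))), (q4 \leftrightarrow \lnot q5)):
    ((q1 \lor q4) \land (q3 \land (q2 \land (\lnot (q1 \to q2) \land ((\lnot q5 \land q3) \land q1))))): α-rule — add (q1 \lor q4), (q3 \land (q2 \land (\lnot (q1 \to q2) \land ((\lnot q5 \land q3) \land q1)))).
    (q3 \land (q2 \land (\lnot (q1 \to q2) \land ((\lnot q5 \land q3) \land q1)))): α-rule — add q3, (q2 \land (\lnot (q1 \to q2) \land ((\lnot q5 \land q3) \land q1))).
    (q2 \land (\lnot (q1 \to q2) \land ((\lnot q5 \land q3) \land q1))): α-rule — add q2, (\lnot (q1 \to q2) \land ((\lnot q5 \land q3) \land q1)).
    (\lnot (q1 \to q2) \land ((\lnot q5 \land q3) \land q1)): α-rule — add \lnot (q1 \to q2), ((\lnot q5 \land q3) \land q1).
    \lnot (q1 \to q2): α-rule — add q1, \lnot q2.
    × closes — contains both q2 and \lnot q2.
  branch 2 (add \lnot ((q1 \lor q4) \land (q3 \land (q2 \land (\lnot (q1 \to q2) \land ((\lnot q5 \land q3) \land q1))))), \lnot (q4 \leftrightarrow \lnot q5)):
    \lnot ((q1 \lor q4) \land (q3 \land (q2 \land (\lnot (q1 \to q2) \land ((\lnot q5 \land q3) \land q1))))): β-rule — branch into \lnot (q1 \lor q4)  //  \lnot (q3 \land (q2 \land (\lnot (q1 \to q2) \land ((\lnot q5 \land q3) \land q1)))).
      branch 2.1 (add \lnot (q1 \lor q4)):
        \lnot (q1 \lor q4): α-rule — add \lnot q1, \lnot q4.
        \lnot (q4 \leftrightarrow \lnot q5): β-rule — branch into q4, \lnot \lnot q5  //  \lnot q4, \lnot q5.
          branch 2.1.1 (add q4, \lnot \lnot q5):
            × closes — contains both q4 and \lnot q4.
          branch 2.1.2 (add \lnot q4, \lnot q5):
            ○ open, literals {q1=F, q4=F, q5=F}.
      branch 2.2 (add \lnot (q3 \land (q2 \land (\lnot (q1 \to q2) \land ((\lnot q5 \land q3) \land q1))))):
        \lnot (q4 \leftrightarrow \lnot q5): β-rule — branch into q4, \lnot \lnot q5  //  \lnot q4, \lnot q5.
          branch 2.2.1 (add q4, \lnot \lnot q5):
            \lnot (q3 \land (q2 \land (\lnot (q1 \to q2) \land ((\lnot q5 \land q3) \land q1)))): β-rule — branch into \lnot q3  //  \lnot (q2 \land (\lnot (q1 \to q2) \land ((\lnot q5 \land q3) \land q1))).
              branch 2.2.1.1 (add \lnot q3):
                ○ open, literals {q3=F, q4=T, q5=T}.
              branch 2.2.1.2 (add \lnot (q2 \land (\lnot (q1 \to q2) \land ((\lnot q5 \land q3) \land q1)))):
                \lnot (q2 \land (\lnot (q1 \to q2) \land ((\lnot q5 \land q3) \land q1))): β-rule — branch into \lnot q2  //  \lnot (\lnot (q1 \to q2) \land ((\lnot q5 \land q3) \land q1)).
                  branch 2.2.1.2.1 (add \lnot q2):
                    ○ open, literals {q2=F, q4=T, q5=T}.
                  branch 2.2.1.2.2 (add \lnot (\lnot (q1 \to q2) \land ((\lnot q5 \land q3) \land q1))):
                    \lnot (\lnot (q1 \to q2) \land ((\lnot q5 \land q3) \land q1)): β-rule — branch into \lnot \lnot (q1 \to q2)  //  \lnot ((\lnot q5 \land q3) \land q1).
                      branch 2.2.1.2.2.1 (add \lnot \lnot (q1 \to q2)):
                        \lnot \lnot (q1 \to q2): β-rule — branch into \lnot q1  //  q2.
                          branch 2.2.1.2.2.1.1 (add \lnot q1):
                            ○ open, literals {q1=F, q4=T, q5=T}.
                          branch 2.2.1.2.2.1.2 (add q2):
                            ○ open, literals {q2=T, q4=T, q5=T}.
                      branch 2.2.1.2.2.2 (add \lnot ((\lnot q5 \land q3) \land q1)):
                        \lnot ((\lnot q5 \land q3) \land q1): β-rule — branch into \lnot (\lnot q5 \land q3)  //  \lnot q1.
                          branch 2.2.1.2.2.2.1 (add \lnot (\lnot q5 \land q3)):
                            \lnot (\lnot q5 \land q3): β-rule — branch into \lnot \lnot q5  //  \lnot q3.
                              branch 2.2.1.2.2.2.1.1 (add \lnot \lnot q5):
                                ○ open, literals {q4=T, q5=T}.
                              branch 2.2.1.2.2.2.1.2 (add \lnot q3):
                                ○ open, literals {q3=F, q4=T, q5=T}.
                          branch 2.2.1.2.2.2.2 (add \lnot q1):
                            ○ open, literals {q1=F, q4=T, q5=T}.
          branch 2.2.2 (add \lnot q4, \lnot q5):
            \lnot (q3 \land (q2 \land (\lnot (q1 \to q2) \land ((\lnot q5 \land q3) \land q1)))): β-rule — branch into \lnot q3  //  \lnot (q2 \land (\lnot (q1 \to q2) \land ((\lnot q5 \land q3) \land q1))).
              branch 2.2.2.1 (add \lnot q3):
                ○ open, literals {q3=F, q4=F, q5=F}.
              branch 2.2.2.2 (add \lnot (q2 \land (\lnot (q1 \to q2) \land ((\lnot q5 \land q3) \land q1)))):
                \lnot (q2 \land (\lnot (q1 \to q2) \land ((\lnot q5 \land q3) \land q1))): β-rule — branch into \lnot q2  //  \lnot (\lnot (q1 \to q2) \land ((\lnot q5 \land q3) \land q1)).
                  branch 2.2.2.2.1 (add \lnot q2):
                    ○ open, literals {q2=F, q4=F, q5=F}.
                  branch 2.2.2.2.2 (add \lnot (\lnot (q1 \to q2) \land ((\lnot q5 \land q3) \land q1))):
                    \lnot (\lnot (q1 \to q2) \land ((\lnot q5 \land q3) \land q1)): β-rule — branch into \lnot \lnot (q1 \to q2)  //  \lnot ((\lnot q5 \land q3) \land q1).
                      branch 2.2.2.2.2.1 (add \lnot \lnot (q1 \to q2)):
                        \lnot \lnot (q1 \to q2): β-rule — branch into \lnot q1  //  q2.
                          branch 2.2.2.2.2.1.1 (add \lnot q1):
                            ○ open, literals {q1=F, q4=F, q5=F}.
                          branch 2.2.2.2.2.1.2 (add q2):
                            ○ open, literals {q2=T, q4=F, q5=F}.
                      branch 2.2.2.2.2.2 (add \lnot ((\lnot q5 \land q3) \land q1)):
                        \lnot ((\lnot q5 \land q3) \land q1): β-rule — branch into \lnot (\lnot q5 \land q3)  //  \lnot q1.
                          branch 2.2.2.2.2.2.1 (add \lnot (\lnot q5 \land q3)):
                            \lnot (\lnot q5 \land q3): β-rule — branch into \lnot \lnot q5  //  \lnot q3.
                              branch 2.2.2.2.2.2.1.1 (add \lnot \lnot q5):
                                × closes — contains both q5 and \lnot q5.
                              branch 2.2.2.2.2.2.1.2 (add \lnot q3):
                                ○ open, literals {q3=F, q4=F, q5=F}.
                          branch 2.2.2.2.2.2.2 (add \lnot q1):
                            ○ open, literals {q1=F, q4=F, q5=F}.
3 branches closed, 14 open.
An open branch gives a satisfying assignment: q1=F, q4=F, q5=F.

Satisfiable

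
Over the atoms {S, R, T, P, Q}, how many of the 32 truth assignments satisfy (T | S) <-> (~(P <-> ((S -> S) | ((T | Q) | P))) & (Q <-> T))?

Initial set: {((T | S) <-> (~(P <-> ((S -> S) | ((T | Q) | P))) & (Q <-> T)))}.
((T | S) <-> (~(P <-> ((S -> S) | ((T | Q) | P))) & (Q <-> T))): β-rule — branch into (T | S), (~(P <-> ((S -> S) | ((T | Q) | P))) & (Q <-> T))  //  ~(T | S), ~(~(P <-> ((S -> S) | ((T | Q) | P))) & (Q <-> T)).
  branch 1 (add (T | S), (~(P <-> ((S -> S) | ((T | Q) | P))) & (Q <-> T))):
    (~(P <-> ((S -> S) | ((T | Q) | P))) & (Q <-> T)): α-rule — add ~(P <-> ((S -> S) | ((T | Q) | P))), (Q <-> T).
    (T | S): β-rule — branch into T  //  S.
      branch 1.1 (add T):
        ~(P <-> ((S -> S) | ((T | Q) | P))): β-rule — branch into P, ~((S -> S) | ((T | Q) | P))  //  ~P, ((S -> S) | ((T | Q) | P)).
          branch 1.1.1 (add P, ~((S -> S) | ((T | Q) | P))):
            ~((S -> S) | ((T | Q) | P)): α-rule — add ~(S -> S), ~((T | Q) | P).
            ~(S -> S): α-rule — add S, ~S.
            × closes — contains both S and ~S.
          branch 1.1.2 (add ~P, ((S -> S) | ((T | Q) | P))):
            (Q <-> T): β-rule — branch into Q, T  //  ~Q, ~T.
              branch 1.1.2.1 (add Q, T):
                ((S -> S) | ((T | Q) | P)): β-rule — branch into (S -> S)  //  ((T | Q) | P).
                  branch 1.1.2.1.1 (add (S -> S)):
                    (S -> S): β-rule — branch into ~S  //  S.
                      branch 1.1.2.1.1.1 (add ~S):
                        ○ open, literals {P=F, Q=T, S=F, T=T}.
                      branch 1.1.2.1.1.2 (add S):
                        ○ open, literals {P=F, Q=T, S=T, T=T}.
                  branch 1.1.2.1.2 (add ((T | Q) | P)):
                    ((T | Q) | P): β-rule — branch into (T | Q)  //  P.
                      branch 1.1.2.1.2.1 (add (T | Q)):
                        (T | Q): β-rule — branch into T  //  Q.
                          branch 1.1.2.1.2.1.1 (add T):
                            ○ open, literals {P=F, Q=T, T=T}.
                          branch 1.1.2.1.2.1.2 (add Q):
                            ○ open, literals {P=F, Q=T, T=T}.
                      branch 1.1.2.1.2.2 (add P):
                        × closes — contains both P and ~P.
              branch 1.1.2.2 (add ~Q, ~T):
                × closes — contains both T and ~T.
      branch 1.2 (add S):
        ~(P <-> ((S -> S) | ((T | Q) | P))): β-rule — branch into P, ~((S -> S) | ((T | Q) | P))  //  ~P, ((S -> S) | ((T | Q) | P)).
          branch 1.2.1 (add P, ~((S -> S) | ((T | Q) | P))):
            ~((S -> S) | ((T | Q) | P)): α-rule — add ~(S -> S), ~((T | Q) | P).
            ~(S -> S): α-rule — add S, ~S.
            × closes — contains both S and ~S.
          branch 1.2.2 (add ~P, ((S -> S) | ((T | Q) | P))):
            (Q <-> T): β-rule — branch into Q, T  //  ~Q, ~T.
              branch 1.2.2.1 (add Q, T):
                ((S -> S) | ((T | Q) | P)): β-rule — branch into (S -> S)  //  ((T | Q) | P).
                  branch 1.2.2.1.1 (add (S -> S)):
                    (S -> S): β-rule — branch into ~S  //  S.
                      branch 1.2.2.1.1.1 (add ~S):
                        × closes — contains both S and ~S.
                      branch 1.2.2.1.1.2 (add S):
                        ○ open, literals {P=F, Q=T, S=T, T=T}.
                  branch 1.2.2.1.2 (add ((T | Q) | P)):
                    ((T | Q) | P): β-rule — branch into (T | Q)  //  P.
                      branch 1.2.2.1.2.1 (add (T | Q)):
                        (T | Q): β-rule — branch into T  //  Q.
                          branch 1.2.2.1.2.1.1 (add T):
                            ○ open, literals {P=F, Q=T, S=T, T=T}.
                          branch 1.2.2.1.2.1.2 (add Q):
                            ○ open, literals {P=F, Q=T, S=T, T=T}.
                      branch 1.2.2.1.2.2 (add P):
                        × closes — contains both P and ~P.
              branch 1.2.2.2 (add ~Q, ~T):
                ((S -> S) | ((T | Q) | P)): β-rule — branch into (S -> S)  //  ((T | Q) | P).
                  branch 1.2.2.2.1 (add (S -> S)):
                    (S -> S): β-rule — branch into ~S  //  S.
                      branch 1.2.2.2.1.1 (add ~S):
                        × closes — contains both S and ~S.
                      branch 1.2.2.2.1.2 (add S):
                        ○ open, literals {P=F, Q=F, S=T, T=F}.
                  branch 1.2.2.2.2 (add ((T | Q) | P)):
                    ((T | Q) | P): β-rule — branch into (T | Q)  //  P.
                      branch 1.2.2.2.2.1 (add (T | Q)):
                        (T | Q): β-rule — branch into T  //  Q.
                          branch 1.2.2.2.2.1.1 (add T):
                            × closes — contains both T and ~T.
                          branch 1.2.2.2.2.1.2 (add Q):
                            × closes — contains both Q and ~Q.
                      branch 1.2.2.2.2.2 (add P):
                        × closes — contains both P and ~P.
  branch 2 (add ~(T | S), ~(~(P <-> ((S -> S) | ((T | Q) | P))) & (Q <-> T))):
    ~(T | S): α-rule — add ~T, ~S.
    ~(~(P <-> ((S -> S) | ((T | Q) | P))) & (Q <-> T)): β-rule — branch into ~~(P <-> ((S -> S) | ((T | Q) | P)))  //  ~(Q <-> T).
      branch 2.1 (add ~~(P <-> ((S -> S) | ((T | Q) | P)))):
        ~~(P <-> ((S -> S) | ((T | Q) | P))): β-rule — branch into P, ((S -> S) | ((T | Q) | P))  //  ~P, ~((S -> S) | ((T | Q) | P)).
          branch 2.1.1 (add P, ((S -> S) | ((T | Q) | P))):
            ((S -> S) | ((T | Q) | P)): β-rule — branch into (S -> S)  //  ((T | Q) | P).
              branch 2.1.1.1 (add (S -> S)):
                (S -> S): β-rule — branch into ~S  //  S.
                  branch 2.1.1.1.1 (add ~S):
                    ○ open, literals {P=T, S=F, T=F}.
                  branch 2.1.1.1.2 (add S):
                    × closes — contains both S and ~S.
              branch 2.1.1.2 (add ((T | Q) | P)):
                ((T | Q) | P): β-rule — branch into (T | Q)  //  P.
                  branch 2.1.1.2.1 (add (T | Q)):
                    (T | Q): β-rule — branch into T  //  Q.
                      branch 2.1.1.2.1.1 (add T):
                        × closes — contains both T and ~T.
                      branch 2.1.1.2.1.2 (add Q):
                        ○ open, literals {P=T, Q=T, S=F, T=F}.
                  branch 2.1.1.2.2 (add P):
                    ○ open, literals {P=T, S=F, T=F}.
          branch 2.1.2 (add ~P, ~((S -> S) | ((T | Q) | P))):
            ~((S -> S) | ((T | Q) | P)): α-rule — add ~(S -> S), ~((T | Q) | P).
            ~(S -> S): α-rule — add S, ~S.
            × closes — contains both S and ~S.
      branch 2.2 (add ~(Q <-> T)):
        ~(Q <-> T): β-rule — branch into Q, ~T  //  ~Q, T.
          branch 2.2.1 (add Q, ~T):
            ○ open, literals {Q=T, S=F, T=F}.
          branch 2.2.2 (add ~Q, T):
            × closes — contains both T and ~T.
14 branches closed, 12 open.
Each open branch fixes some atoms; the unmentioned ones are free. Counting distinct full assignments: branch {P=F, Q=T, S=F, T=T} (R) contributes 2 new; branch {P=F, Q=T, S=T, T=T} (R) contributes 2 new; branch {P=F, Q=T, T=T} (S, R) contributes 0 new; branch {P=F, Q=T, T=T} (S, R) contributes 0 new; branch {P=F, Q=T, S=T, T=T} (R) contributes 0 new; branch {P=F, Q=T, S=T, T=T} (R) contributes 0 new; branch {P=F, Q=T, S=T, T=T} (R) contributes 0 new; branch {P=F, Q=F, S=T, T=F} (R) contributes 2 new; branch {P=T, S=F, T=F} (R, Q) contributes 4 new; branch {P=T, Q=T, S=F, T=F} (R) contributes 0 new; branch {P=T, S=F, T=F} (R, Q) contributes 0 new; branch {Q=T, S=F, T=F} (R, P) contributes 2 new. Total: 12.

12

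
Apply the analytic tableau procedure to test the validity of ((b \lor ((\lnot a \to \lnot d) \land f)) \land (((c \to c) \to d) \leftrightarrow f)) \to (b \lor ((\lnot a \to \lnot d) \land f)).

Valid

Assume the negation and expand:
Initial set: {\lnot (((b \lor ((\lnot a \to \lnot d) \land f)) \land (((c \to c) \to d) \leftrightarrow f)) \to (b \lor ((\lnot a \to \lnot d) \land f)))}.
\lnot (((b \lor ((\lnot a \to \lnot d) \land f)) \land (((c \to c) \to d) \leftrightarrow f)) \to (b \lor ((\lnot a \to \lnot d) \land f))): α-rule — add ((b \lor ((\lnot a \to \lnot d) \land f)) \land (((c \to c) \to d) \leftrightarrow f)), \lnot (b \lor ((\lnot a \to \lnot d) \land f)).
((b \lor ((\lnot a \to \lnot d) \land f)) \land (((c \to c) \to d) \leftrightarrow f)): α-rule — add (b \lor ((\lnot a \to \lnot d) \land f)), (((c \to c) \to d) \leftrightarrow f).
\lnot (b \lor ((\lnot a \to \lnot d) \land f)): α-rule — add \lnot b, \lnot ((\lnot a \to \lnot d) \land f).
(b \lor ((\lnot a \to \lnot d) \land f)): β-rule — branch into b  //  ((\lnot a \to \lnot d) \land f).
  branch 1 (add b):
    × closes — contains both b and \lnot b.
  branch 2 (add ((\lnot a \to \lnot d) \land f)):
    ((\lnot a \to \lnot d) \land f): α-rule — add (\lnot a \to \lnot d), f.
    (((c \to c) \to d) \leftrightarrow f): β-rule — branch into ((c \to c) \to d), f  //  \lnot ((c \to c) \to d), \lnot f.
      branch 2.1 (add ((c \to c) \to d), f):
        \lnot ((\lnot a \to \lnot d) \land f): β-rule — branch into \lnot (\lnot a \to \lnot d)  //  \lnot f.
          branch 2.1.1 (add \lnot (\lnot a \to \lnot d)):
            \lnot (\lnot a \to \lnot d): α-rule — add \lnot a, \lnot \lnot d.
            (\lnot a \to \lnot d): β-rule — branch into \lnot \lnot a  //  \lnot d.
              branch 2.1.1.1 (add \lnot \lnot a):
                × closes — contains both a and \lnot a.
              branch 2.1.1.2 (add \lnot d):
                × closes — contains both d and \lnot d.
          branch 2.1.2 (add \lnot f):
            × closes — contains both f and \lnot f.
      branch 2.2 (add \lnot ((c \to c) \to d), \lnot f):
        × closes — contains both f and \lnot f.
All 5 branches close.
Every branch closed, so the negation is unsatisfiable and the formula is valid.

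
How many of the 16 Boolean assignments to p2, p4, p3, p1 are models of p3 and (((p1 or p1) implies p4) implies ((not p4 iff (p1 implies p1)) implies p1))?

Initial set: {(p3 and (((p1 or p1) implies p4) implies ((not p4 iff (p1 implies p1)) implies p1)))}.
(p3 and (((p1 or p1) implies p4) implies ((not p4 iff (p1 implies p1)) implies p1))): α-rule — add p3, (((p1 or p1) implies p4) implies ((not p4 iff (p1 implies p1)) implies p1)).
(((p1 or p1) implies p4) implies ((not p4 iff (p1 implies p1)) implies p1)): β-rule — branch into not ((p1 or p1) implies p4)  //  ((not p4 iff (p1 implies p1)) implies p1).
  branch 1 (add not ((p1 or p1) implies p4)):
    not ((p1 or p1) implies p4): α-rule — add (p1 or p1), not p4.
    (p1 or p1): β-rule — branch into p1  //  p1.
      branch 1.1 (add p1):
        ○ open, literals {p1=T, p3=T, p4=F}.
      branch 1.2 (add p1):
        ○ open, literals {p1=T, p3=T, p4=F}.
  branch 2 (add ((not p4 iff (p1 implies p1)) implies p1)):
    ((not p4 iff (p1 implies p1)) implies p1): β-rule — branch into not (not p4 iff (p1 implies p1))  //  p1.
      branch 2.1 (add not (not p4 iff (p1 implies p1))):
        not (not p4 iff (p1 implies p1)): β-rule — branch into not p4, not (p1 implies p1)  //  not not p4, (p1 implies p1).
          branch 2.1.1 (add not p4, not (p1 implies p1)):
            not (p1 implies p1): α-rule — add p1, not p1.
            × closes — contains both p1 and not p1.
          branch 2.1.2 (add not not p4, (p1 implies p1)):
            (p1 implies p1): β-rule — branch into not p1  //  p1.
              branch 2.1.2.1 (add not p1):
                ○ open, literals {p1=F, p3=T, p4=T}.
              branch 2.1.2.2 (add p1):
                ○ open, literals {p1=T, p3=T, p4=T}.
      branch 2.2 (add p1):
        ○ open, literals {p1=T, p3=T}.
1 branch closed, 5 open.
Each open branch fixes some atoms; the unmentioned ones are free. Counting distinct full assignments: branch {p1=T, p3=T, p4=F} (p2) contributes 2 new; branch {p1=T, p3=T, p4=F} (p2) contributes 0 new; branch {p1=F, p3=T, p4=T} (p2) contributes 2 new; branch {p1=T, p3=T, p4=T} (p2) contributes 2 new; branch {p1=T, p3=T} (p2, p4) contributes 0 new. Total: 6.

6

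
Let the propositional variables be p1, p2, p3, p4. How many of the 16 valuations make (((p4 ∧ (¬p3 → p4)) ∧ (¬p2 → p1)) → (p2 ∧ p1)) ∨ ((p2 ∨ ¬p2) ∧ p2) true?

Initial set: {((((p4 ∧ (¬p3 → p4)) ∧ (¬p2 → p1)) → (p2 ∧ p1)) ∨ ((p2 ∨ ¬p2) ∧ p2))}.
((((p4 ∧ (¬p3 → p4)) ∧ (¬p2 → p1)) → (p2 ∧ p1)) ∨ ((p2 ∨ ¬p2) ∧ p2)): β-rule — branch into (((p4 ∧ (¬p3 → p4)) ∧ (¬p2 → p1)) → (p2 ∧ p1))  //  ((p2 ∨ ¬p2) ∧ p2).
  branch 1 (add (((p4 ∧ (¬p3 → p4)) ∧ (¬p2 → p1)) → (p2 ∧ p1))):
    (((p4 ∧ (¬p3 → p4)) ∧ (¬p2 → p1)) → (p2 ∧ p1)): β-rule — branch into ¬((p4 ∧ (¬p3 → p4)) ∧ (¬p2 → p1))  //  (p2 ∧ p1).
      branch 1.1 (add ¬((p4 ∧ (¬p3 → p4)) ∧ (¬p2 → p1))):
        ¬((p4 ∧ (¬p3 → p4)) ∧ (¬p2 → p1)): β-rule — branch into ¬(p4 ∧ (¬p3 → p4))  //  ¬(¬p2 → p1).
          branch 1.1.1 (add ¬(p4 ∧ (¬p3 → p4))):
            ¬(p4 ∧ (¬p3 → p4)): β-rule — branch into ¬p4  //  ¬(¬p3 → p4).
              branch 1.1.1.1 (add ¬p4):
                ○ open, literals {p4=F}.
              branch 1.1.1.2 (add ¬(¬p3 → p4)):
                ¬(¬p3 → p4): α-rule — add ¬p3, ¬p4.
                ○ open, literals {p3=F, p4=F}.
          branch 1.1.2 (add ¬(¬p2 → p1)):
            ¬(¬p2 → p1): α-rule — add ¬p2, ¬p1.
            ○ open, literals {p1=F, p2=F}.
      branch 1.2 (add (p2 ∧ p1)):
        (p2 ∧ p1): α-rule — add p2, p1.
        ○ open, literals {p1=T, p2=T}.
  branch 2 (add ((p2 ∨ ¬p2) ∧ p2)):
    ((p2 ∨ ¬p2) ∧ p2): α-rule — add (p2 ∨ ¬p2), p2.
    (p2 ∨ ¬p2): β-rule — branch into p2  //  ¬p2.
      branch 2.1 (add p2):
        ○ open, literals {p2=T}.
      branch 2.2 (add ¬p2):
        × closes — contains both p2 and ¬p2.
1 branch closed, 5 open.
Each open branch fixes some atoms; the unmentioned ones are free. Counting distinct full assignments: branch {p4=F} (p1, p2, p3) contributes 8 new; branch {p3=F, p4=F} (p1, p2) contributes 0 new; branch {p1=F, p2=F} (p3, p4) contributes 2 new; branch {p1=T, p2=T} (p3, p4) contributes 2 new; branch {p2=T} (p1, p3, p4) contributes 2 new. Total: 14.

14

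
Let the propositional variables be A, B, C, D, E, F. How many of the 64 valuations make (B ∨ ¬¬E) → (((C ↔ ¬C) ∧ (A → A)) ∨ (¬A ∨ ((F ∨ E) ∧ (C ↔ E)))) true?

Initial set: {((B ∨ ¬¬E) → (((C ↔ ¬C) ∧ (A → A)) ∨ (¬A ∨ ((F ∨ E) ∧ (C ↔ E)))))}.
((B ∨ ¬¬E) → (((C ↔ ¬C) ∧ (A → A)) ∨ (¬A ∨ ((F ∨ E) ∧ (C ↔ E))))): β-rule — branch into ¬(B ∨ ¬¬E)  //  (((C ↔ ¬C) ∧ (A → A)) ∨ (¬A ∨ ((F ∨ E) ∧ (C ↔ E)))).
  branch 1 (add ¬(B ∨ ¬¬E)):
    ¬(B ∨ ¬¬E): α-rule — add ¬B, ¬¬¬E.
    ¬¬¬E: drop double negation, giving ¬E.
    ○ open, literals {B=false, E=false}.
  branch 2 (add (((C ↔ ¬C) ∧ (A → A)) ∨ (¬A ∨ ((F ∨ E) ∧ (C ↔ E))))):
    (((C ↔ ¬C) ∧ (A → A)) ∨ (¬A ∨ ((F ∨ E) ∧ (C ↔ E)))): β-rule — branch into ((C ↔ ¬C) ∧ (A → A))  //  (¬A ∨ ((F ∨ E) ∧ (C ↔ E))).
      branch 2.1 (add ((C ↔ ¬C) ∧ (A → A))):
        ((C ↔ ¬C) ∧ (A → A)): α-rule — add (C ↔ ¬C), (A → A).
        (C ↔ ¬C): β-rule — branch into C, ¬C  //  ¬C, ¬¬C.
          branch 2.1.1 (add C, ¬C):
            × closes — contains both C and ¬C.
          branch 2.1.2 (add ¬C, ¬¬C):
            × closes — contains both C and ¬C.
      branch 2.2 (add (¬A ∨ ((F ∨ E) ∧ (C ↔ E)))):
        (¬A ∨ ((F ∨ E) ∧ (C ↔ E))): β-rule — branch into ¬A  //  ((F ∨ E) ∧ (C ↔ E)).
          branch 2.2.1 (add ¬A):
            ○ open, literals {A=false}.
          branch 2.2.2 (add ((F ∨ E) ∧ (C ↔ E))):
            ((F ∨ E) ∧ (C ↔ E)): α-rule — add (F ∨ E), (C ↔ E).
            (F ∨ E): β-rule — branch into F  //  E.
              branch 2.2.2.1 (add F):
                (C ↔ E): β-rule — branch into C, E  //  ¬C, ¬E.
                  branch 2.2.2.1.1 (add C, E):
                    ○ open, literals {C=true, E=true, F=true}.
                  branch 2.2.2.1.2 (add ¬C, ¬E):
                    ○ open, literals {C=false, E=false, F=true}.
              branch 2.2.2.2 (add E):
                (C ↔ E): β-rule — branch into C, E  //  ¬C, ¬E.
                  branch 2.2.2.2.1 (add C, E):
                    ○ open, literals {C=true, E=true}.
                  branch 2.2.2.2.2 (add ¬C, ¬E):
                    × closes — contains both E and ¬E.
3 branches closed, 5 open.
Each open branch fixes some atoms; the unmentioned ones are free. Counting distinct full assignments: branch {B=false, E=false} (A, C, D, F) contributes 16 new; branch {A=false} (B, C, D, E, F) contributes 24 new; branch {C=true, E=true, F=true} (A, B, D) contributes 4 new; branch {C=false, E=false, F=true} (A, B, D) contributes 2 new; branch {C=true, E=true} (A, B, D, F) contributes 4 new. Total: 50.

50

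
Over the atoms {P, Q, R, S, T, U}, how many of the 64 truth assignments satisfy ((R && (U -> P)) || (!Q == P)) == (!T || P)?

Initial set: {(((R && (U -> P)) || (!Q == P)) == (!T || P))}.
(((R && (U -> P)) || (!Q == P)) == (!T || P)): β-rule — branch into ((R && (U -> P)) || (!Q == P)), (!T || P)  //  !((R && (U -> P)) || (!Q == P)), !(!T || P).
  branch 1 (add ((R && (U -> P)) || (!Q == P)), (!T || P)):
    ((R && (U -> P)) || (!Q == P)): β-rule — branch into (R && (U -> P))  //  (!Q == P).
      branch 1.1 (add (R && (U -> P))):
        (R && (U -> P)): α-rule — add R, (U -> P).
        (!T || P): β-rule — branch into !T  //  P.
          branch 1.1.1 (add !T):
            (U -> P): β-rule — branch into !U  //  P.
              branch 1.1.1.1 (add !U):
                ○ open, literals {R=true, T=false, U=false}.
              branch 1.1.1.2 (add P):
                ○ open, literals {P=true, R=true, T=false}.
          branch 1.1.2 (add P):
            (U -> P): β-rule — branch into !U  //  P.
              branch 1.1.2.1 (add !U):
                ○ open, literals {P=true, R=true, U=false}.
              branch 1.1.2.2 (add P):
                ○ open, literals {P=true, R=true}.
      branch 1.2 (add (!Q == P)):
        (!T || P): β-rule — branch into !T  //  P.
          branch 1.2.1 (add !T):
            (!Q == P): β-rule — branch into !Q, P  //  !!Q, !P.
              branch 1.2.1.1 (add !Q, P):
                ○ open, literals {P=true, Q=false, T=false}.
              branch 1.2.1.2 (add !!Q, !P):
                ○ open, literals {P=false, Q=true, T=false}.
          branch 1.2.2 (add P):
            (!Q == P): β-rule — branch into !Q, P  //  !!Q, !P.
              branch 1.2.2.1 (add !Q, P):
                ○ open, literals {P=true, Q=false}.
              branch 1.2.2.2 (add !!Q, !P):
                × closes — contains both P and !P.
  branch 2 (add !((R && (U -> P)) || (!Q == P)), !(!T || P)):
    !((R && (U -> P)) || (!Q == P)): α-rule — add !(R && (U -> P)), !(!Q == P).
    !(!T || P): α-rule — add !!T, !P.
    !(R && (U -> P)): β-rule — branch into !R  //  !(U -> P).
      branch 2.1 (add !R):
        !(!Q == P): β-rule — branch into !Q, !P  //  !!Q, P.
          branch 2.1.1 (add !Q, !P):
            ○ open, literals {P=false, Q=false, R=false, T=true}.
          branch 2.1.2 (add !!Q, P):
            × closes — contains both P and !P.
      branch 2.2 (add !(U -> P)):
        !(U -> P): α-rule — add U, !P.
        !(!Q == P): β-rule — branch into !Q, !P  //  !!Q, P.
          branch 2.2.1 (add !Q, !P):
            ○ open, literals {P=false, Q=false, T=true, U=true}.
          branch 2.2.2 (add !!Q, P):
            × closes — contains both P and !P.
3 branches closed, 9 open.
Each open branch fixes some atoms; the unmentioned ones are free. Counting distinct full assignments: branch {R=true, T=false, U=false} (P, Q, S) contributes 8 new; branch {P=true, R=true, T=false} (Q, S, U) contributes 4 new; branch {P=true, R=true, U=false} (Q, S, T) contributes 4 new; branch {P=true, R=true} (Q, S, T, U) contributes 4 new; branch {P=true, Q=false, T=false} (R, S, U) contributes 4 new; branch {P=false, Q=true, T=false} (R, S, U) contributes 6 new; branch {P=true, Q=false} (R, S, T, U) contributes 4 new; branch {P=false, Q=false, R=false, T=true} (S, U) contributes 4 new; branch {P=false, Q=false, T=true, U=true} (R, S) contributes 2 new. Total: 40.

40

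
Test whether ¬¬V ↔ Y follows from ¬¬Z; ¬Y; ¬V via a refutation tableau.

Yes

Initial set: {¬¬Z; ¬Y; ¬V; ¬(¬¬V ↔ Y)}.
¬¬Z: drop double negation, giving Z.
¬(¬¬V ↔ Y): β-rule — branch into ¬¬V, ¬Y  //  ¬¬¬V, Y.
  branch 1 (add ¬¬V, ¬Y):
    ¬¬V: drop double negation, giving V.
    × closes — contains both V and ¬V.
  branch 2 (add ¬¬¬V, Y):
    × closes — contains both Y and ¬Y.
All 2 branches close.
Every branch closed, so the premises entail the conclusion.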